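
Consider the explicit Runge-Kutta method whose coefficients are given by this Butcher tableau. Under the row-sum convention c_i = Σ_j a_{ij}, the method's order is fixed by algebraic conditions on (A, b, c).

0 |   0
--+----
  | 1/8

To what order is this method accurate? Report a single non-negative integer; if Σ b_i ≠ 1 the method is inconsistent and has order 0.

b = (1/8)
c = (0)
Σ b_i: 1/8·1 = 1/8 ≠ 1 ⇒ order 0.

0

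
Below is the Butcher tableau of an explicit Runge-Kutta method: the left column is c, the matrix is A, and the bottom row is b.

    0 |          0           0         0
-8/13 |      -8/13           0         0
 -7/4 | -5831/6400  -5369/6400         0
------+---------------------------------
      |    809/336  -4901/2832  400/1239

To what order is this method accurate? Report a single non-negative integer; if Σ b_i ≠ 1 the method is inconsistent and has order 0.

3

b = (809/336, -4901/2832, 400/1239)
c = (0, -8/13, -7/4)
Ac = (0, 0, 413/800)
Σ b_i: 809/336·1 + (-4901/2832)·1 + 400/1239·1 = 1 ✓
b·c: (-4901/2832)·(-8/13) + 400/1239·(-7/4) = 1/2 ✓
b·c²: (-4901/2832)·64/169 + 400/1239·49/16 = 1/3 ✓
b·Ac: 400/1239·413/800 = 1/6 ✓; 3 stages ⇒ order 3.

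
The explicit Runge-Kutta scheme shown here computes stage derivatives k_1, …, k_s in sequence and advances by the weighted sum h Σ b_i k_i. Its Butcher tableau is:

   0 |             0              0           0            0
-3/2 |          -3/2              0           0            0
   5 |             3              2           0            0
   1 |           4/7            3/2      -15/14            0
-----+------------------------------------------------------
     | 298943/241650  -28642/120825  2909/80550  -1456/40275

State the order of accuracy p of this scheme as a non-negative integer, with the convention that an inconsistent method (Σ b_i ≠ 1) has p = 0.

3

b = (298943/241650, -28642/120825, 2909/80550, -1456/40275)
c = (0, -3/2, 5, 1)
Ac = (0, 0, -3, -213/28)
Σ b_i: 298943/241650·1 + (-28642/120825)·1 + 2909/80550·1 + (-1456/40275)·1 = 1 ✓
b·c: (-28642/120825)·(-3/2) + 2909/80550·5 + (-1456/40275)·1 = 1/2 ✓
b·c²: (-28642/120825)·9/4 + 2909/80550·25 + (-1456/40275)·1 = 1/3 ✓
b·Ac: 2909/80550·(-3) + (-1456/40275)·(-213/28) = 1/6 ✓
b·c³: (-28642/120825)·(-27/8) + 2909/80550·125 + (-1456/40275)·1 = 170063/32220 ≠ 1/4 ⇒ order 3.
b·(c∘Ac): 2909/80550·(-15) + (-1456/40275)·(-213/28) = -2387/8950 ≠ 1/8
b·Ac²: 2909/80550·9/2 + (-1456/40275)·(-1311/56) = 2167/2148 ≠ 1/12
b·A²c: (-1456/40275)·45/14 = -104/895 ≠ 1/24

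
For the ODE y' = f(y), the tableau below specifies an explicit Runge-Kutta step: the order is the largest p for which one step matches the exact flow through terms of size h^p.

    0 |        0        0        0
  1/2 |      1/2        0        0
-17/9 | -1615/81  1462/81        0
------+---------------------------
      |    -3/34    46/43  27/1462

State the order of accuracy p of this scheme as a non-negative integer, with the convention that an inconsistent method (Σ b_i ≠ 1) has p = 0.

3

b = (-3/34, 46/43, 27/1462)
c = (0, 1/2, -17/9)
Ac = (0, 0, 731/81)
Σ b_i: (-3/34)·1 + 46/43·1 + 27/1462·1 = 1 ✓
b·c: 46/43·1/2 + 27/1462·(-17/9) = 1/2 ✓
b·c²: 46/43·1/4 + 27/1462·289/81 = 1/3 ✓
b·Ac: 27/1462·731/81 = 1/6 ✓; 3 stages ⇒ order 3.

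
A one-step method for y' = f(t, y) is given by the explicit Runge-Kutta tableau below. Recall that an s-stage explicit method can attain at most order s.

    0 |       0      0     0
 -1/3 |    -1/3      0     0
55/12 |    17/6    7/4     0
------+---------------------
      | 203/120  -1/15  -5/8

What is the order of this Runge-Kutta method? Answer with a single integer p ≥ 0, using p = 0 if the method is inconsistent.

b = (203/120, -1/15, -5/8)
c = (0, -1/3, 55/12)
Ac = (0, 0, -7/12)
Σ b_i: 203/120·1 + (-1/15)·1 + (-5/8)·1 = 1 ✓
b·c: (-1/15)·(-1/3) + (-5/8)·55/12 = -4093/1440 ≠ 1/2 ⇒ order 1.

1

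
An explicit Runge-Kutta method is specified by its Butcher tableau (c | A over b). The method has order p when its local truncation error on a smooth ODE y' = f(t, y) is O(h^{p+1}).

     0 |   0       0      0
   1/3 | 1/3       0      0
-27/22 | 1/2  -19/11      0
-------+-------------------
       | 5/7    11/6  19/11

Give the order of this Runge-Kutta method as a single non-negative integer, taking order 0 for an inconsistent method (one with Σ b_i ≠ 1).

b = (5/7, 11/6, 19/11)
c = (0, 1/3, -27/22)
Ac = (0, 0, -19/33)
Σ b_i: 5/7·1 + 11/6·1 + 19/11·1 = 1975/462 ≠ 1 ⇒ order 0.

0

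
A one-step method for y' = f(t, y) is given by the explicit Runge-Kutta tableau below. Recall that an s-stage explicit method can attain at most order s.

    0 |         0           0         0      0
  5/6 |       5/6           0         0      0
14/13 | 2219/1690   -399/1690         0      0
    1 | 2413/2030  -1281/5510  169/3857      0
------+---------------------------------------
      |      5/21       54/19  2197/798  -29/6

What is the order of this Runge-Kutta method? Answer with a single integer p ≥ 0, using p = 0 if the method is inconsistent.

b = (5/21, 54/19, 2197/798, -29/6)
c = (0, 5/6, 14/13, 1)
Ac = (0, 0, -133/676, -17/116)
Σ b_i: 5/21·1 + 54/19·1 + 2197/798·1 + (-29/6)·1 = 1 ✓
b·c: 54/19·5/6 + 2197/798·14/13 + (-29/6)·1 = 1/2 ✓
b·c²: 54/19·25/36 + 2197/798·196/169 + (-29/6)·1 = 1/3 ✓
b·Ac: 2197/798·(-133/676) + (-29/6)·(-17/116) = 1/6 ✓
b·c³: 54/19·125/216 + 2197/798·2744/2197 + (-29/6)·1 = 1/4 ✓
b·(c∘Ac): 2197/798·(-931/4394) + (-29/6)·(-17/116) = 1/8 ✓
b·Ac²: 2197/798·(-665/4056) + (-29/6)·(-77/696) = 1/12 ✓
b·A²c: (-29/6)·(-1/116) = 1/24 ✓; 4 stages ⇒ order 4.

4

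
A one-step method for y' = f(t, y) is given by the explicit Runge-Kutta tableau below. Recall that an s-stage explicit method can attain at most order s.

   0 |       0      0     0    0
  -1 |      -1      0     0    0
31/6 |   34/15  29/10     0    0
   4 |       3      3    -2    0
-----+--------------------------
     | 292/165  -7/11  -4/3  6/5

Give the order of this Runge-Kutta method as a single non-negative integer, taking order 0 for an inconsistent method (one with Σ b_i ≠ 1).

1

b = (292/165, -7/11, -4/3, 6/5)
c = (0, -1, 31/6, 4)
Ac = (0, 0, -29/10, -40/3)
Σ b_i: 292/165·1 + (-7/11)·1 + (-4/3)·1 + 6/5·1 = 1 ✓
b·c: (-7/11)·(-1) + (-4/3)·31/6 + 6/5·4 = -719/495 ≠ 1/2 ⇒ order 1.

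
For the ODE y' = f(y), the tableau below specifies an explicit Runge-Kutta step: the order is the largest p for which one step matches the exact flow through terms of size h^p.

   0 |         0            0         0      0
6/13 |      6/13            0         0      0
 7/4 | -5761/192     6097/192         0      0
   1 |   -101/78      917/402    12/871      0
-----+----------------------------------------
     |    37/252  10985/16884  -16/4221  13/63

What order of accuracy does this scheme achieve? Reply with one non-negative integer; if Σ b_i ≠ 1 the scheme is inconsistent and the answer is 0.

b = (37/252, 10985/16884, -16/4221, 13/63)
c = (0, 6/13, 7/4, 1)
Ac = (0, 0, 469/32, 14/13)
Σ b_i: 37/252·1 + 10985/16884·1 + (-16/4221)·1 + 13/63·1 = 1 ✓
b·c: 10985/16884·6/13 + (-16/4221)·7/4 + 13/63·1 = 1/2 ✓
b·c²: 10985/16884·36/169 + (-16/4221)·49/16 + 13/63·1 = 1/3 ✓
b·Ac: (-16/4221)·469/32 + 13/63·14/13 = 1/6 ✓
b·c³: 10985/16884·216/2197 + (-16/4221)·343/64 + 13/63·1 = 1/4 ✓
b·(c∘Ac): (-16/4221)·3283/128 + 13/63·14/13 = 1/8 ✓
b·Ac²: (-16/4221)·1407/208 + 13/63·357/676 = 1/12 ✓
b·A²c: 13/63·21/104 = 1/24 ✓; 4 stages ⇒ order 4.

4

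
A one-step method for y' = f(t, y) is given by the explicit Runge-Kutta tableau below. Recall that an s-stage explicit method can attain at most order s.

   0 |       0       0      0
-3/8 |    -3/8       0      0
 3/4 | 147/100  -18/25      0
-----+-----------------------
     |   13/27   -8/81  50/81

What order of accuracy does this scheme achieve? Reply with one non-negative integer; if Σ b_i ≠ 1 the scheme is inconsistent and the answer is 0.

3

b = (13/27, -8/81, 50/81)
c = (0, -3/8, 3/4)
Ac = (0, 0, 27/100)
Σ b_i: 13/27·1 + (-8/81)·1 + 50/81·1 = 1 ✓
b·c: (-8/81)·(-3/8) + 50/81·3/4 = 1/2 ✓
b·c²: (-8/81)·9/64 + 50/81·9/16 = 1/3 ✓
b·Ac: 50/81·27/100 = 1/6 ✓; 3 stages ⇒ order 3.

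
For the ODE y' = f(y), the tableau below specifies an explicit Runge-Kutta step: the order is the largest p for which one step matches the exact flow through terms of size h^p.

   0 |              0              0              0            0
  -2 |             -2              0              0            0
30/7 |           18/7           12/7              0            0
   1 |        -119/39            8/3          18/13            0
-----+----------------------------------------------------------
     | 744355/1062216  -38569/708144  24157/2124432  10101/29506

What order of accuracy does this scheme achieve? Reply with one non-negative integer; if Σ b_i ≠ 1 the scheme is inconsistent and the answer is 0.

3

b = (744355/1062216, -38569/708144, 24157/2124432, 10101/29506)
c = (0, -2, 30/7, 1)
Ac = (0, 0, -24/7, 164/273)
Σ b_i: 744355/1062216·1 + (-38569/708144)·1 + 24157/2124432·1 + 10101/29506·1 = 1 ✓
b·c: (-38569/708144)·(-2) + 24157/2124432·30/7 + 10101/29506·1 = 1/2 ✓
b·c²: (-38569/708144)·4 + 24157/2124432·900/49 + 10101/29506·1 = 1/3 ✓
b·Ac: 24157/2124432·(-24/7) + 10101/29506·164/273 = 1/6 ✓
b·c³: (-38569/708144)·(-8) + 24157/2124432·27000/343 + 10101/29506·1 = 1036729/619626 ≠ 1/4 ⇒ order 3.
b·(c∘Ac): 24157/2124432·(-720/49) + 10101/29506·164/273 = 569/14753 ≠ 1/8
b·Ac²: 24157/2124432·48/7 + 10101/29506·68984/1911 = 3852769/309813 ≠ 1/12
b·A²c: 10101/29506·(-432/91) = -23976/14753 ≠ 1/24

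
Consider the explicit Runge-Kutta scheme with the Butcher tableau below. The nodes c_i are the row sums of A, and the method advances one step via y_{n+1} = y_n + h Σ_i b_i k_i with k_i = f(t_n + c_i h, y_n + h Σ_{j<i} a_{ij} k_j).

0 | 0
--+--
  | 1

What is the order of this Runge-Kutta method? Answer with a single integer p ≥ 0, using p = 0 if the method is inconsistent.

b = (1)
c = (0)
Σ b_i: 1·1 = 1 ✓; 1 stage ⇒ order 1.

1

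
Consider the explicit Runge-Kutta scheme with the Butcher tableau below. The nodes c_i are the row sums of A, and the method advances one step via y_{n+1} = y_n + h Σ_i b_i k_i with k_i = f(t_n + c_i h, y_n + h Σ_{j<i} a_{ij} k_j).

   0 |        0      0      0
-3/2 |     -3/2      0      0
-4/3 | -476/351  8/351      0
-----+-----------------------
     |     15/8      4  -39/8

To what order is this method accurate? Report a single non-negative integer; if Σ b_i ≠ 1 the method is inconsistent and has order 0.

b = (15/8, 4, -39/8)
c = (0, -3/2, -4/3)
Ac = (0, 0, -4/117)
Σ b_i: 15/8·1 + 4·1 + (-39/8)·1 = 1 ✓
b·c: 4·(-3/2) + (-39/8)·(-4/3) = 1/2 ✓
b·c²: 4·9/4 + (-39/8)·16/9 = 1/3 ✓
b·Ac: (-39/8)·(-4/117) = 1/6 ✓; 3 stages ⇒ order 3.

3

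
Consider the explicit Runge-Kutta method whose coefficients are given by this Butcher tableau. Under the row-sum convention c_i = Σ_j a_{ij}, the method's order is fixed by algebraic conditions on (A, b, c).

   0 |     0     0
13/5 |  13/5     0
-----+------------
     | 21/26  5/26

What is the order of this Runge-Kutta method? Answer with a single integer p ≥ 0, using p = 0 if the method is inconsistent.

2

b = (21/26, 5/26)
c = (0, 13/5)
Σ b_i: 21/26·1 + 5/26·1 = 1 ✓
b·c: 5/26·13/5 = 1/2 ✓; 2 stages ⇒ order 2.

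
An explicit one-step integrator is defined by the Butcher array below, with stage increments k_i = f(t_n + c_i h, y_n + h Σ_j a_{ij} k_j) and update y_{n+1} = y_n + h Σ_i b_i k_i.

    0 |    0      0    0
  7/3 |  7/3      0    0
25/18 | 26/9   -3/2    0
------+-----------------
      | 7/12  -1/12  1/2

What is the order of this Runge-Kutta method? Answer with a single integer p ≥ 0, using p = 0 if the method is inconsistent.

2

b = (7/12, -1/12, 1/2)
c = (0, 7/3, 25/18)
Ac = (0, 0, -7/2)
Σ b_i: 7/12·1 + (-1/12)·1 + 1/2·1 = 1 ✓
b·c: (-1/12)·7/3 + 1/2·25/18 = 1/2 ✓
b·c²: (-1/12)·49/9 + 1/2·625/324 = 331/648 ≠ 1/3 ⇒ order 2.
b·Ac: 1/2·(-7/2) = -7/4 ≠ 1/6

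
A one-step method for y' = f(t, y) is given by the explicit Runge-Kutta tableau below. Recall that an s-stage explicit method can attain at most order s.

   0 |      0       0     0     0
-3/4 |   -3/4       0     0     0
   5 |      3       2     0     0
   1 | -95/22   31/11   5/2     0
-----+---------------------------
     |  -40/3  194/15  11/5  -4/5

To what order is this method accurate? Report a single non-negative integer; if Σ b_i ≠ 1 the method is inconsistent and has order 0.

2

b = (-40/3, 194/15, 11/5, -4/5)
c = (0, -3/4, 5, 1)
Ac = (0, 0, -3/2, 457/44)
Σ b_i: (-40/3)·1 + 194/15·1 + 11/5·1 + (-4/5)·1 = 1 ✓
b·c: 194/15·(-3/4) + 11/5·5 + (-4/5)·1 = 1/2 ✓
b·c²: 194/15·9/16 + 11/5·25 + (-4/5)·1 = 2459/40 ≠ 1/3 ⇒ order 2.
b·Ac: 11/5·(-3/2) + (-4/5)·457/44 = -1277/110 ≠ 1/6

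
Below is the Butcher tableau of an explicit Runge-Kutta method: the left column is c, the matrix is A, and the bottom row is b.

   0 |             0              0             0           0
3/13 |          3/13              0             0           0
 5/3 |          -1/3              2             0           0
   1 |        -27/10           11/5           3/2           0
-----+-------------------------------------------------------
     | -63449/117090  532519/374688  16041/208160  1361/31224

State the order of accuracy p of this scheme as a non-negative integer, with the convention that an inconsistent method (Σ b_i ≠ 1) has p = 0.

3

b = (-63449/117090, 532519/374688, 16041/208160, 1361/31224)
c = (0, 3/13, 5/3, 1)
Ac = (0, 0, 6/13, 391/130)
Σ b_i: (-63449/117090)·1 + 532519/374688·1 + 16041/208160·1 + 1361/31224·1 = 1 ✓
b·c: 532519/374688·3/13 + 16041/208160·5/3 + 1361/31224·1 = 1/2 ✓
b·c²: 532519/374688·9/169 + 16041/208160·25/9 + 1361/31224·1 = 1/3 ✓
b·Ac: 16041/208160·6/13 + 1361/31224·391/130 = 1/6 ✓
b·c³: 532519/374688·27/2197 + 16041/208160·125/27 + 1361/31224·1 = 63599/152217 ≠ 1/4 ⇒ order 3.
b·(c∘Ac): 16041/208160·10/13 + 1361/31224·391/130 = 386383/2029560 ≠ 1/8
b·Ac²: 16041/208160·18/169 + 1361/31224·21719/5070 = 29672/152217 ≠ 1/12
b·A²c: 1361/31224·9/13 = 4083/135304 ≠ 1/24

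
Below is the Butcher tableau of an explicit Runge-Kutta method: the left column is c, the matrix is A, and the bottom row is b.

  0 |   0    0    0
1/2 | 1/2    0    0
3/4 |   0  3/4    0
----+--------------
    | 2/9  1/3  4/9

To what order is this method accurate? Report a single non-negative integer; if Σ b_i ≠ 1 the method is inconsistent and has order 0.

b = (2/9, 1/3, 4/9)
c = (0, 1/2, 3/4)
Ac = (0, 0, 3/8)
Σ b_i: 2/9·1 + 1/3·1 + 4/9·1 = 1 ✓
b·c: 1/3·1/2 + 4/9·3/4 = 1/2 ✓
b·c²: 1/3·1/4 + 4/9·9/16 = 1/3 ✓
b·Ac: 4/9·3/8 = 1/6 ✓; 3 stages ⇒ order 3.

3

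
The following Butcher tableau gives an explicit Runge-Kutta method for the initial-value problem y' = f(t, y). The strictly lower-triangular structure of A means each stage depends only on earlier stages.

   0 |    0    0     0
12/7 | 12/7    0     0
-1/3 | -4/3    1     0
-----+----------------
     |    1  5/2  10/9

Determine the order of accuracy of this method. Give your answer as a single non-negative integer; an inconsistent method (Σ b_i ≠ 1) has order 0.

0

b = (1, 5/2, 10/9)
c = (0, 12/7, -1/3)
Ac = (0, 0, 12/7)
Σ b_i: 1·1 + 5/2·1 + 10/9·1 = 83/18 ≠ 1 ⇒ order 0.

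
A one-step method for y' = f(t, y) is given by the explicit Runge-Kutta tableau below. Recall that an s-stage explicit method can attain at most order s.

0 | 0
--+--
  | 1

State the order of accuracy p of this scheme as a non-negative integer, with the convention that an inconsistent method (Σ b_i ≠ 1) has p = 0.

b = (1)
c = (0)
Σ b_i: 1·1 = 1 ✓; 1 stage ⇒ order 1.

1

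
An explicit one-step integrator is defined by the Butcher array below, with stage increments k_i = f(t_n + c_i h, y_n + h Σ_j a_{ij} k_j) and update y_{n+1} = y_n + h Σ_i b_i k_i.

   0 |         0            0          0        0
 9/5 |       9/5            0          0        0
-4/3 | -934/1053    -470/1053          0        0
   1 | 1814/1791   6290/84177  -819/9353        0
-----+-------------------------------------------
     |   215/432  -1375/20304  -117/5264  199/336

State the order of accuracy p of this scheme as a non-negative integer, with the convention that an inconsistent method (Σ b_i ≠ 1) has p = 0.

b = (215/432, -1375/20304, -117/5264, 199/336)
c = (0, 9/5, -4/3, 1)
Ac = (0, 0, -94/117, 50/199)
Σ b_i: 215/432·1 + (-1375/20304)·1 + (-117/5264)·1 + 199/336·1 = 1 ✓
b·c: (-1375/20304)·9/5 + (-117/5264)·(-4/3) + 199/336·1 = 1/2 ✓
b·c²: (-1375/20304)·81/25 + (-117/5264)·16/9 + 199/336·1 = 1/3 ✓
b·Ac: (-117/5264)·(-94/117) + 199/336·50/199 = 1/6 ✓
b·c³: (-1375/20304)·729/125 + (-117/5264)·(-64/27) + 199/336·1 = 1/4 ✓
b·(c∘Ac): (-117/5264)·376/351 + 199/336·50/199 = 1/8 ✓
b·Ac²: (-117/5264)·(-94/65) + 199/336·86/995 = 1/12 ✓
b·A²c: 199/336·14/199 = 1/24 ✓; 4 stages ⇒ order 4.

4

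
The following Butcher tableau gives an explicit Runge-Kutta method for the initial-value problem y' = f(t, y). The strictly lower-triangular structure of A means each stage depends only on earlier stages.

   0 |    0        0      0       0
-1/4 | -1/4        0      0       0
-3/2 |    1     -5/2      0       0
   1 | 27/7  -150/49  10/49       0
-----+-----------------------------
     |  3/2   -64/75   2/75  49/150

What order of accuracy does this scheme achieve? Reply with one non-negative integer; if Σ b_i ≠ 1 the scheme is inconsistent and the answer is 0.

b = (3/2, -64/75, 2/75, 49/150)
c = (0, -1/4, -3/2, 1)
Ac = (0, 0, 5/8, 45/98)
Σ b_i: 3/2·1 + (-64/75)·1 + 2/75·1 + 49/150·1 = 1 ✓
b·c: (-64/75)·(-1/4) + 2/75·(-3/2) + 49/150·1 = 1/2 ✓
b·c²: (-64/75)·1/16 + 2/75·9/4 + 49/150·1 = 1/3 ✓
b·Ac: 2/75·5/8 + 49/150·45/98 = 1/6 ✓
b·c³: (-64/75)·(-1/64) + 2/75·(-27/8) + 49/150·1 = 1/4 ✓
b·(c∘Ac): 2/75·(-15/16) + 49/150·45/98 = 1/8 ✓
b·Ac²: 2/75·(-5/32) + 49/150·15/56 = 1/12 ✓
b·A²c: 49/150·25/196 = 1/24 ✓; 4 stages ⇒ order 4.

4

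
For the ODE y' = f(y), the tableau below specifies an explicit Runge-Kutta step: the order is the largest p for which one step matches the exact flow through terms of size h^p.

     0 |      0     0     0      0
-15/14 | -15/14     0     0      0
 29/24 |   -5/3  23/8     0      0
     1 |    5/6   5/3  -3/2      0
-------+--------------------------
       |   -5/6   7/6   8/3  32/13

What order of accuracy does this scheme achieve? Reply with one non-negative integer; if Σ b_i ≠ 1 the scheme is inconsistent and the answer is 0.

b = (-5/6, 7/6, 8/3, 32/13)
c = (0, -15/14, 29/24, 1)
Ac = (0, 0, -345/112, -403/112)
Σ b_i: (-5/6)·1 + 7/6·1 + 8/3·1 + 32/13·1 = 71/13 ≠ 1 ⇒ order 0.

0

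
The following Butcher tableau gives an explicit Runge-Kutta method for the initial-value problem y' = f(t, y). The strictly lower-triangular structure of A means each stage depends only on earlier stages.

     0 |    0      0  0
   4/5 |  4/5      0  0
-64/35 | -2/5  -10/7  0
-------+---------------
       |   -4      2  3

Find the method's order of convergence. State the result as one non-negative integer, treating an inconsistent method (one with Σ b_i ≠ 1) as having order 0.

b = (-4, 2, 3)
c = (0, 4/5, -64/35)
Ac = (0, 0, -8/7)
Σ b_i: (-4)·1 + 2·1 + 3·1 = 1 ✓
b·c: 2·4/5 + 3·(-64/35) = -136/35 ≠ 1/2 ⇒ order 1.

1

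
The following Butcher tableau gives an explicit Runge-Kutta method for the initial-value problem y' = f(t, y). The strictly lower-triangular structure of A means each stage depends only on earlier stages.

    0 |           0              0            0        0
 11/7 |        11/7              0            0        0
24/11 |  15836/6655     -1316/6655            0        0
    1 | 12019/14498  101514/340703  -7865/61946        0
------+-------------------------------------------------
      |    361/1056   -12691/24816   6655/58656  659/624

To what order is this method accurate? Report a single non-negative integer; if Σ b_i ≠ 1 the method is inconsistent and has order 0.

4

b = (361/1056, -12691/24816, 6655/58656, 659/624)
c = (0, 11/7, 24/11, 1)
Ac = (0, 0, -188/605, 126/659)
Σ b_i: 361/1056·1 + (-12691/24816)·1 + 6655/58656·1 + 659/624·1 = 1 ✓
b·c: (-12691/24816)·11/7 + 6655/58656·24/11 + 659/624·1 = 1/2 ✓
b·c²: (-12691/24816)·121/49 + 6655/58656·576/121 + 659/624·1 = 1/3 ✓
b·Ac: 6655/58656·(-188/605) + 659/624·126/659 = 1/6 ✓
b·c³: (-12691/24816)·1331/343 + 6655/58656·13824/1331 + 659/624·1 = 1/4 ✓
b·(c∘Ac): 6655/58656·(-4512/6655) + 659/624·126/659 = 1/8 ✓
b·Ac²: 6655/58656·(-188/385) + 659/624·606/4613 = 1/12 ✓
b·A²c: 659/624·26/659 = 1/24 ✓; 4 stages ⇒ order 4.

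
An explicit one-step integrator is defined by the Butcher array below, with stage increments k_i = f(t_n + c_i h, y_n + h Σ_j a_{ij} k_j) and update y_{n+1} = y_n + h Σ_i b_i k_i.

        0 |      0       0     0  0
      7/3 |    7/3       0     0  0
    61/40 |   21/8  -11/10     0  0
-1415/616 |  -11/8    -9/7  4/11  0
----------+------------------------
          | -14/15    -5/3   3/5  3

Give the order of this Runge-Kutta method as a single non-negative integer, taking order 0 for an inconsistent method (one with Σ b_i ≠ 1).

b = (-14/15, -5/3, 3/5, 3)
c = (0, 7/3, 61/40, -1415/616)
Ac = (0, 0, -77/30, -269/110)
Σ b_i: (-14/15)·1 + (-5/3)·1 + 3/5·1 + 3·1 = 1 ✓
b·c: (-5/3)·7/3 + 3/5·61/40 + 3·(-1415/616) = -683653/69300 ≠ 1/2 ⇒ order 1.

1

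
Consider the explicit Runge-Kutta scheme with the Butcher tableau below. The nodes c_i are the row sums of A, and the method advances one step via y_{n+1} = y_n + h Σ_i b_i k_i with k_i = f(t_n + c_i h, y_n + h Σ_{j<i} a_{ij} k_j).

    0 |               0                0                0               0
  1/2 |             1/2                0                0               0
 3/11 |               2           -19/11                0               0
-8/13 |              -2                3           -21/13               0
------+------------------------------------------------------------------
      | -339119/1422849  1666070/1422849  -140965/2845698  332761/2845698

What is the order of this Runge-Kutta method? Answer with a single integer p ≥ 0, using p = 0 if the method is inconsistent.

3

b = (-339119/1422849, 1666070/1422849, -140965/2845698, 332761/2845698)
c = (0, 1/2, 3/11, -8/13)
Ac = (0, 0, -19/22, 303/286)
Σ b_i: (-339119/1422849)·1 + 1666070/1422849·1 + (-140965/2845698)·1 + 332761/2845698·1 = 1 ✓
b·c: 1666070/1422849·1/2 + (-140965/2845698)·3/11 + 332761/2845698·(-8/13) = 1/2 ✓
b·c²: 1666070/1422849·1/4 + (-140965/2845698)·9/121 + 332761/2845698·64/169 = 1/3 ✓
b·Ac: (-140965/2845698)·(-19/22) + 332761/2845698·303/286 = 1/6 ✓
b·c³: 1666070/1422849·1/8 + (-140965/2845698)·27/1331 + 332761/2845698·(-512/2197) = 32042453/271289876 ≠ 1/4 ⇒ order 3.
b·(c∘Ac): (-140965/2845698)·(-57/242) + 332761/2845698·(-1212/1859) = -122497/1897132 ≠ 1/8
b·Ac²: (-140965/2845698)·(-19/44) + 332761/2845698·3963/6292 = 2975059/31302678 ≠ 1/12
b·A²c: 332761/2845698·399/286 = 309491/1897132 ≠ 1/24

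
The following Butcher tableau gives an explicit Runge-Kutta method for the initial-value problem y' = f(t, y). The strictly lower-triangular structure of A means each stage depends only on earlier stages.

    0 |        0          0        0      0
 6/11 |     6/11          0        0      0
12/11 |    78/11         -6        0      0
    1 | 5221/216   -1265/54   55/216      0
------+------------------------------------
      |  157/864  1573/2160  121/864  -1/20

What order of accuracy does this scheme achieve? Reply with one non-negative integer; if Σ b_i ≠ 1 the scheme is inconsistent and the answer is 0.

b = (157/864, 1573/2160, 121/864, -1/20)
c = (0, 6/11, 12/11, 1)
Ac = (0, 0, -36/11, -25/2)
Σ b_i: 157/864·1 + 1573/2160·1 + 121/864·1 + (-1/20)·1 = 1 ✓
b·c: 1573/2160·6/11 + 121/864·12/11 + (-1/20)·1 = 1/2 ✓
b·c²: 1573/2160·36/121 + 121/864·144/121 + (-1/20)·1 = 1/3 ✓
b·Ac: 121/864·(-36/11) + (-1/20)·(-25/2) = 1/6 ✓
b·c³: 1573/2160·216/1331 + 121/864·1728/1331 + (-1/20)·1 = 1/4 ✓
b·(c∘Ac): 121/864·(-432/121) + (-1/20)·(-25/2) = 1/8 ✓
b·Ac²: 121/864·(-216/121) + (-1/20)·(-20/3) = 1/12 ✓
b·A²c: (-1/20)·(-5/6) = 1/24 ✓; 4 stages ⇒ order 4.

4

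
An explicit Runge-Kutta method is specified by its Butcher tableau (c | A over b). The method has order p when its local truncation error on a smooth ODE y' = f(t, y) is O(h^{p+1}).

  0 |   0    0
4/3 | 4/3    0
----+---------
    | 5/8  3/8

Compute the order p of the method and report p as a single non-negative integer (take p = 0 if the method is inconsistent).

2

b = (5/8, 3/8)
c = (0, 4/3)
Σ b_i: 5/8·1 + 3/8·1 = 1 ✓
b·c: 3/8·4/3 = 1/2 ✓; 2 stages ⇒ order 2.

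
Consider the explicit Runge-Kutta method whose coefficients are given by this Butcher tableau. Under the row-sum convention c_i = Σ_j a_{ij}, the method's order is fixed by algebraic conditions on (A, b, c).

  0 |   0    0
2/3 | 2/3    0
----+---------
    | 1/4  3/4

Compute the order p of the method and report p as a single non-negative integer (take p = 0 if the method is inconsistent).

b = (1/4, 3/4)
c = (0, 2/3)
Σ b_i: 1/4·1 + 3/4·1 = 1 ✓
b·c: 3/4·2/3 = 1/2 ✓; 2 stages ⇒ order 2.

2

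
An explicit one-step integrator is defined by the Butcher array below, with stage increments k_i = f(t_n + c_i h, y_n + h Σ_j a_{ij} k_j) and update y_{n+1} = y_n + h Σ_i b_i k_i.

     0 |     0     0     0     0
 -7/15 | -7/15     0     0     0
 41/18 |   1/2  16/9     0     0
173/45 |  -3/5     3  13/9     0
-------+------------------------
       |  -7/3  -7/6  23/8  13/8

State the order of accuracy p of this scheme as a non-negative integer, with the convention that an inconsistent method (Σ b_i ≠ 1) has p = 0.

1

b = (-7/3, -7/6, 23/8, 13/8)
c = (0, -7/15, 41/18, 173/45)
Ac = (0, 0, -112/135, 1531/810)
Σ b_i: (-7/3)·1 + (-7/6)·1 + 23/8·1 + 13/8·1 = 1 ✓
b·c: (-7/6)·(-7/15) + 23/8·41/18 + 13/8·173/45 = 1921/144 ≠ 1/2 ⇒ order 1.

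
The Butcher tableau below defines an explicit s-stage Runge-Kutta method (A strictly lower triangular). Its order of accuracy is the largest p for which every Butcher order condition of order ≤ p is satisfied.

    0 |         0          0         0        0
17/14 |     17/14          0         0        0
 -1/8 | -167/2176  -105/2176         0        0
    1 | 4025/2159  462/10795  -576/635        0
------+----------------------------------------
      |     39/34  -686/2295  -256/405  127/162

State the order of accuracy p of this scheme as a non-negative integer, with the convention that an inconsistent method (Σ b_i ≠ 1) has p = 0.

4

b = (39/34, -686/2295, -256/405, 127/162)
c = (0, 17/14, -1/8, 1)
Ac = (0, 0, -15/256, 21/127)
Σ b_i: 39/34·1 + (-686/2295)·1 + (-256/405)·1 + 127/162·1 = 1 ✓
b·c: (-686/2295)·17/14 + (-256/405)·(-1/8) + 127/162·1 = 1/2 ✓
b·c²: (-686/2295)·289/196 + (-256/405)·1/64 + 127/162·1 = 1/3 ✓
b·Ac: (-256/405)·(-15/256) + 127/162·21/127 = 1/6 ✓
b·c³: (-686/2295)·4913/2744 + (-256/405)·(-1/512) + 127/162·1 = 1/4 ✓
b·(c∘Ac): (-256/405)·15/2048 + 127/162·21/127 = 1/8 ✓
b·Ac²: (-256/405)·(-255/3584) + 127/162·87/1778 = 1/12 ✓
b·A²c: 127/162·27/508 = 1/24 ✓; 4 stages ⇒ order 4.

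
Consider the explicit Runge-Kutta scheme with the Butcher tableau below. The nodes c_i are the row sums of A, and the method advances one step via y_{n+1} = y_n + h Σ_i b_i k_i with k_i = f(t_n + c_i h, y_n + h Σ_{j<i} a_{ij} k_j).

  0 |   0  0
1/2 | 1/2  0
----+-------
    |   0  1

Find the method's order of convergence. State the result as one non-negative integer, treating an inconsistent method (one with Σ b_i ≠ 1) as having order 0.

b = (0, 1)
c = (0, 1/2)
Σ b_i: 1·1 = 1 ✓
b·c: 1·1/2 = 1/2 ✓; 2 stages ⇒ order 2.

2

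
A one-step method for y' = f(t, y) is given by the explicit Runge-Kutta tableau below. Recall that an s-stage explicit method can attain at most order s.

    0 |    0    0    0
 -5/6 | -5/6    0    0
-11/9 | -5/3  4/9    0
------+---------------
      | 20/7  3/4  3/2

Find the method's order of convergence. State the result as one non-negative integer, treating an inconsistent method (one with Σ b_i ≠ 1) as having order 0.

b = (20/7, 3/4, 3/2)
c = (0, -5/6, -11/9)
Ac = (0, 0, -10/27)
Σ b_i: 20/7·1 + 3/4·1 + 3/2·1 = 143/28 ≠ 1 ⇒ order 0.

0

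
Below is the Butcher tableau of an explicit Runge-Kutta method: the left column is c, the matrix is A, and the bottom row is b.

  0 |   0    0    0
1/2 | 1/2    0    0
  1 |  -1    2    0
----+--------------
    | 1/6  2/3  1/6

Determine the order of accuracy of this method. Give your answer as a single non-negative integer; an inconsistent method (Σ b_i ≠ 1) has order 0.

b = (1/6, 2/3, 1/6)
c = (0, 1/2, 1)
Ac = (0, 0, 1)
Σ b_i: 1/6·1 + 2/3·1 + 1/6·1 = 1 ✓
b·c: 2/3·1/2 + 1/6·1 = 1/2 ✓
b·c²: 2/3·1/4 + 1/6·1 = 1/3 ✓
b·Ac: 1/6·1 = 1/6 ✓; 3 stages ⇒ order 3.

3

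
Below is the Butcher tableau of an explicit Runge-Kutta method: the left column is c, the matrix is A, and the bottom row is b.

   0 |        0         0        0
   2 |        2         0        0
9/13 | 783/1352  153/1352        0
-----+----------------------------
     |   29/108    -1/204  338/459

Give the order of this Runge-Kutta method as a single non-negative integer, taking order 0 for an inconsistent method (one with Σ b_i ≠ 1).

3

b = (29/108, -1/204, 338/459)
c = (0, 2, 9/13)
Ac = (0, 0, 153/676)
Σ b_i: 29/108·1 + (-1/204)·1 + 338/459·1 = 1 ✓
b·c: (-1/204)·2 + 338/459·9/13 = 1/2 ✓
b·c²: (-1/204)·4 + 338/459·81/169 = 1/3 ✓
b·Ac: 338/459·153/676 = 1/6 ✓; 3 stages ⇒ order 3.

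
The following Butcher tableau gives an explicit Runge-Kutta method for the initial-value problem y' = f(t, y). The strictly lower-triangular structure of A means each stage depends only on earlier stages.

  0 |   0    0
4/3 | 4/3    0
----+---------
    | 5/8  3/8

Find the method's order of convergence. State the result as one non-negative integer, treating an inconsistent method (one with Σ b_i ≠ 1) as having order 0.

b = (5/8, 3/8)
c = (0, 4/3)
Σ b_i: 5/8·1 + 3/8·1 = 1 ✓
b·c: 3/8·4/3 = 1/2 ✓; 2 stages ⇒ order 2.

2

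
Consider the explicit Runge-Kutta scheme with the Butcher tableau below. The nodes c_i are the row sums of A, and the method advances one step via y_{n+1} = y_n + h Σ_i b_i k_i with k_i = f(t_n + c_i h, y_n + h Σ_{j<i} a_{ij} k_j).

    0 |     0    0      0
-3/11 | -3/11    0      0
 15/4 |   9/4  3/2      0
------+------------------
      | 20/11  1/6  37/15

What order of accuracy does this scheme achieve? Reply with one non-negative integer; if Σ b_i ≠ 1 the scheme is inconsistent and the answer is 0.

b = (20/11, 1/6, 37/15)
c = (0, -3/11, 15/4)
Ac = (0, 0, -9/22)
Σ b_i: 20/11·1 + 1/6·1 + 37/15·1 = 1469/330 ≠ 1 ⇒ order 0.

0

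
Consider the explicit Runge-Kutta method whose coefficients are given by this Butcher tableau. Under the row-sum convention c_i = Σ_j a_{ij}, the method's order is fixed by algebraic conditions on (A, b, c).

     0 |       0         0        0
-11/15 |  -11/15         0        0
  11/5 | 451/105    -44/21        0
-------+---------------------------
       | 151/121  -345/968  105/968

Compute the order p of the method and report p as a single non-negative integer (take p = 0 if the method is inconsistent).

3

b = (151/121, -345/968, 105/968)
c = (0, -11/15, 11/5)
Ac = (0, 0, 484/315)
Σ b_i: 151/121·1 + (-345/968)·1 + 105/968·1 = 1 ✓
b·c: (-345/968)·(-11/15) + 105/968·11/5 = 1/2 ✓
b·c²: (-345/968)·121/225 + 105/968·121/25 = 1/3 ✓
b·Ac: 105/968·484/315 = 1/6 ✓; 3 stages ⇒ order 3.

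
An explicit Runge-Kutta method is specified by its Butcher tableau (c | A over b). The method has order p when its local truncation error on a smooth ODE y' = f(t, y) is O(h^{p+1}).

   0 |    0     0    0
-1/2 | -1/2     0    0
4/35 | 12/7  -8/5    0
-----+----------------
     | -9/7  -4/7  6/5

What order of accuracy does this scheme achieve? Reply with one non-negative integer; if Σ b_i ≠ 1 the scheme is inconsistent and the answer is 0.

0

b = (-9/7, -4/7, 6/5)
c = (0, -1/2, 4/35)
Ac = (0, 0, 4/5)
Σ b_i: (-9/7)·1 + (-4/7)·1 + 6/5·1 = -23/35 ≠ 1 ⇒ order 0.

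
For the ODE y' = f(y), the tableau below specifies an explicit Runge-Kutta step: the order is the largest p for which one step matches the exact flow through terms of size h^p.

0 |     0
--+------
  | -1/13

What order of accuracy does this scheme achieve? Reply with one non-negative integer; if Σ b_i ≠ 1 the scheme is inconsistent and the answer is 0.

0

b = (-1/13)
c = (0)
Σ b_i: (-1/13)·1 = -1/13 ≠ 1 ⇒ order 0.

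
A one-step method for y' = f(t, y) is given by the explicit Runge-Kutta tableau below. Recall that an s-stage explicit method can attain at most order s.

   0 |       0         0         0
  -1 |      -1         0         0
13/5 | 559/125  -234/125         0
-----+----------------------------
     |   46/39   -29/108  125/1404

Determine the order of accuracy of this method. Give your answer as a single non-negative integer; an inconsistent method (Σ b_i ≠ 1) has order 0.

3

b = (46/39, -29/108, 125/1404)
c = (0, -1, 13/5)
Ac = (0, 0, 234/125)
Σ b_i: 46/39·1 + (-29/108)·1 + 125/1404·1 = 1 ✓
b·c: (-29/108)·(-1) + 125/1404·13/5 = 1/2 ✓
b·c²: (-29/108)·1 + 125/1404·169/25 = 1/3 ✓
b·Ac: 125/1404·234/125 = 1/6 ✓; 3 stages ⇒ order 3.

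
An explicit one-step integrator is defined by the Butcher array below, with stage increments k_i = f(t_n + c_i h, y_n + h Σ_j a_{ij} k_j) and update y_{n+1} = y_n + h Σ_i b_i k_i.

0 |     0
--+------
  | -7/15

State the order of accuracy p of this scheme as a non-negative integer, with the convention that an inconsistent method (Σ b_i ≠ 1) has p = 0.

0

b = (-7/15)
c = (0)
Σ b_i: (-7/15)·1 = -7/15 ≠ 1 ⇒ order 0.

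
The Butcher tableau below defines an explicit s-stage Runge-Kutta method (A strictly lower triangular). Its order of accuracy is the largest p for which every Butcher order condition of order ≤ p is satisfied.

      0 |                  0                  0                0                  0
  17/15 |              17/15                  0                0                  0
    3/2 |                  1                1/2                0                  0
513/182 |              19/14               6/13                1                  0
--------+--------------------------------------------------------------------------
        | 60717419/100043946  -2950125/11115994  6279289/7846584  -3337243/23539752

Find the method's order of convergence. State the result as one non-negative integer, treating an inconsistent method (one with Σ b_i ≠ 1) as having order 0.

3

b = (60717419/100043946, -2950125/11115994, 6279289/7846584, -3337243/23539752)
c = (0, 17/15, 3/2, 513/182)
Ac = (0, 0, 17/30, 263/130)
Σ b_i: 60717419/100043946·1 + (-2950125/11115994)·1 + 6279289/7846584·1 + (-3337243/23539752)·1 = 1 ✓
b·c: (-2950125/11115994)·17/15 + 6279289/7846584·3/2 + (-3337243/23539752)·513/182 = 1/2 ✓
b·c²: (-2950125/11115994)·289/225 + 6279289/7846584·9/4 + (-3337243/23539752)·263169/33124 = 1/3 ✓
b·Ac: 6279289/7846584·17/30 + (-3337243/23539752)·263/130 = 1/6 ✓
b·c³: (-2950125/11115994)·4913/3375 + 6279289/7846584·27/8 + (-3337243/23539752)·135005697/6028568 = -17720279/20597283 ≠ 1/4 ⇒ order 3.
b·(c∘Ac): 6279289/7846584·17/20 + (-3337243/23539752)·134919/23660 = -503023/3923292 ≠ 1/8
b·Ac²: 6279289/7846584·289/450 + (-3337243/23539752)·11087/3900 = 5802031/52310560 ≠ 1/12
b·A²c: (-3337243/23539752)·17/30 = -56733131/706192560 ≠ 1/24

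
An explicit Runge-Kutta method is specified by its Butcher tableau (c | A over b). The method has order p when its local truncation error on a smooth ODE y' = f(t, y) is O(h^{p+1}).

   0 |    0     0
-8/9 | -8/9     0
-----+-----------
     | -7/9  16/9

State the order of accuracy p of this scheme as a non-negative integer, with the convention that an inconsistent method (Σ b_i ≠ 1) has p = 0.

b = (-7/9, 16/9)
c = (0, -8/9)
Σ b_i: (-7/9)·1 + 16/9·1 = 1 ✓
b·c: 16/9·(-8/9) = -128/81 ≠ 1/2 ⇒ order 1.

1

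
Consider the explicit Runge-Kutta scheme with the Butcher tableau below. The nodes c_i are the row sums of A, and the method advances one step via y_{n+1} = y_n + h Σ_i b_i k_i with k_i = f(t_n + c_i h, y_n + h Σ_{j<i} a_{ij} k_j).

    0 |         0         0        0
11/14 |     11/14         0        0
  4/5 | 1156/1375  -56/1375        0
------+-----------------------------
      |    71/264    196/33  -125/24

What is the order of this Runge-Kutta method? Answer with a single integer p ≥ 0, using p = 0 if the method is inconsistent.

b = (71/264, 196/33, -125/24)
c = (0, 11/14, 4/5)
Ac = (0, 0, -4/125)
Σ b_i: 71/264·1 + 196/33·1 + (-125/24)·1 = 1 ✓
b·c: 196/33·11/14 + (-125/24)·4/5 = 1/2 ✓
b·c²: 196/33·121/196 + (-125/24)·16/25 = 1/3 ✓
b·Ac: (-125/24)·(-4/125) = 1/6 ✓; 3 stages ⇒ order 3.

3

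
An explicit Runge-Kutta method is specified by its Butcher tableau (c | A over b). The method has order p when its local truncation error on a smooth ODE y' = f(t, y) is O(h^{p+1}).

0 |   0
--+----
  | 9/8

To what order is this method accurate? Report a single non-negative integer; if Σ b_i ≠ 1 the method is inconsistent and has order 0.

0

b = (9/8)
c = (0)
Σ b_i: 9/8·1 = 9/8 ≠ 1 ⇒ order 0.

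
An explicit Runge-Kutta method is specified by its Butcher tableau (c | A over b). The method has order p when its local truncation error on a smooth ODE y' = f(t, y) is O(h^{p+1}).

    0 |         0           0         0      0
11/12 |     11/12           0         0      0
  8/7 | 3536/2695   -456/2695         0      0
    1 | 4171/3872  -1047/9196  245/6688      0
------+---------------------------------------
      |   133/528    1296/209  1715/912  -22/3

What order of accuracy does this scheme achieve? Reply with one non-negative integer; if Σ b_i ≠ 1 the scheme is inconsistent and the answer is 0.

4

b = (133/528, 1296/209, 1715/912, -22/3)
c = (0, 11/12, 8/7, 1)
Ac = (0, 0, -38/245, -1/16)
Σ b_i: 133/528·1 + 1296/209·1 + 1715/912·1 + (-22/3)·1 = 1 ✓
b·c: 1296/209·11/12 + 1715/912·8/7 + (-22/3)·1 = 1/2 ✓
b·c²: 1296/209·121/144 + 1715/912·64/49 + (-22/3)·1 = 1/3 ✓
b·Ac: 1715/912·(-38/245) + (-22/3)·(-1/16) = 1/6 ✓
b·c³: 1296/209·1331/1728 + 1715/912·512/343 + (-22/3)·1 = 1/4 ✓
b·(c∘Ac): 1715/912·(-304/1715) + (-22/3)·(-1/16) = 1/8 ✓
b·Ac²: 1715/912·(-209/1470) + (-22/3)·(-101/2112) = 1/12 ✓
b·A²c: (-22/3)·(-1/176) = 1/24 ✓; 4 stages ⇒ order 4.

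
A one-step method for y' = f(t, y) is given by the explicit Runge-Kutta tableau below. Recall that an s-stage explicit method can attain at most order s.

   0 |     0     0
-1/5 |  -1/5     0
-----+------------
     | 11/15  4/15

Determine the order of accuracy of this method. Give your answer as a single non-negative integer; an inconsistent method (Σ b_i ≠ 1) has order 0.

1

b = (11/15, 4/15)
c = (0, -1/5)
Σ b_i: 11/15·1 + 4/15·1 = 1 ✓
b·c: 4/15·(-1/5) = -4/75 ≠ 1/2 ⇒ order 1.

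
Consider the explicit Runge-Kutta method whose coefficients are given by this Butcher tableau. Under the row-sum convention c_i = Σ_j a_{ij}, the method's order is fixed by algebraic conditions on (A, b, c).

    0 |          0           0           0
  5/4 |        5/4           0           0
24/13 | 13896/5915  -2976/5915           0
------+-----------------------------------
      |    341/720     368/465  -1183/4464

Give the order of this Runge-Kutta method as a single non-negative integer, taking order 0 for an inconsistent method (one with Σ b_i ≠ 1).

b = (341/720, 368/465, -1183/4464)
c = (0, 5/4, 24/13)
Ac = (0, 0, -744/1183)
Σ b_i: 341/720·1 + 368/465·1 + (-1183/4464)·1 = 1 ✓
b·c: 368/465·5/4 + (-1183/4464)·24/13 = 1/2 ✓
b·c²: 368/465·25/16 + (-1183/4464)·576/169 = 1/3 ✓
b·Ac: (-1183/4464)·(-744/1183) = 1/6 ✓; 3 stages ⇒ order 3.

3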